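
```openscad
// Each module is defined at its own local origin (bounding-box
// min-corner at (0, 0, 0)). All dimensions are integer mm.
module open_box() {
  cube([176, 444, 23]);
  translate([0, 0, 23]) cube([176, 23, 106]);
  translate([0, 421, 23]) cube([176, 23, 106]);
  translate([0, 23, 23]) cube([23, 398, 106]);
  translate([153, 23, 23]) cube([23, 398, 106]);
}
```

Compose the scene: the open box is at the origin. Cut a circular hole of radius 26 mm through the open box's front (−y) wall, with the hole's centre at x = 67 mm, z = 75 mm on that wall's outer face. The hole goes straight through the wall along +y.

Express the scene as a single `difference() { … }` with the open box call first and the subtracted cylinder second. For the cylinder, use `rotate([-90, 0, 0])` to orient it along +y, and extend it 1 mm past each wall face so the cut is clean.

difference() {
  open_box();
  translate([67, -1, 75]) rotate([-90, 0, 0]) cylinder(h = 25, r = 26);
}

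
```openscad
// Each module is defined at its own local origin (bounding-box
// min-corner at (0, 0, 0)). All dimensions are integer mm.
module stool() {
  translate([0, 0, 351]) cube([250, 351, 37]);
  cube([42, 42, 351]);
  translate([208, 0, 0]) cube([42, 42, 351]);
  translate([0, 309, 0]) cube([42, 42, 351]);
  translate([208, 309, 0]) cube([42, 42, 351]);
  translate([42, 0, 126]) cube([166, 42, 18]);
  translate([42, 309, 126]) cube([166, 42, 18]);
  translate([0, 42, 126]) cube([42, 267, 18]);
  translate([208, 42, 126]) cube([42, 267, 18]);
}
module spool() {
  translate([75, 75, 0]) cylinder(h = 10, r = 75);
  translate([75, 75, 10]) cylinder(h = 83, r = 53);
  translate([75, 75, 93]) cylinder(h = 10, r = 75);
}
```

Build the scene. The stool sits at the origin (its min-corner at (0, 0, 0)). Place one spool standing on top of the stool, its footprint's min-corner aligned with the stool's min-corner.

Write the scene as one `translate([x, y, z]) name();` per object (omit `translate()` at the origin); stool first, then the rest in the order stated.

stool();
translate([0, 0, 388]) spool();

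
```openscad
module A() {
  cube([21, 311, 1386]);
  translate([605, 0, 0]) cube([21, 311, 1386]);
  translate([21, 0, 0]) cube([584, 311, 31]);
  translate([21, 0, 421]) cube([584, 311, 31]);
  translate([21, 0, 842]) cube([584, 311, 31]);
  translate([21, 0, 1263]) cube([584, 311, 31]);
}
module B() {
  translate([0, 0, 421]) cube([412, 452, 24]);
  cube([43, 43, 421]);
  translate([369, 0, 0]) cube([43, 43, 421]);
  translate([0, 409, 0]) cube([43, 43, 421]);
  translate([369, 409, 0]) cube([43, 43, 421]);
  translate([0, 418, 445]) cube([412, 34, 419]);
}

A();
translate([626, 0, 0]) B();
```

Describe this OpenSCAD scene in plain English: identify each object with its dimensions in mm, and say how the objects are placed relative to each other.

A is a bookshelf 626 mm wide overall, 311 mm deep and 1386 mm tall. The two sides are 21 mm thick vertical panels. 4 horizontal shelves of 31 mm thickness span between the inner faces of the sides; the lowest shelf sits on the floor and shelves are stacked with a clear vertical gap of 390 mm between each pair.

B is a chair. The seat is a 412×452×24 mm slab with its top at z = 445 mm, on four 43×43 mm corner legs (flush with the seat edges, standing on z = 0). A flat backrest 34 mm thick, 419 mm tall, spans the full seat width and rises from the seat top along its +y edge, rear face flush with the rear of the seat.

The chair is against the bookshelf's +x side, with their −y faces flush.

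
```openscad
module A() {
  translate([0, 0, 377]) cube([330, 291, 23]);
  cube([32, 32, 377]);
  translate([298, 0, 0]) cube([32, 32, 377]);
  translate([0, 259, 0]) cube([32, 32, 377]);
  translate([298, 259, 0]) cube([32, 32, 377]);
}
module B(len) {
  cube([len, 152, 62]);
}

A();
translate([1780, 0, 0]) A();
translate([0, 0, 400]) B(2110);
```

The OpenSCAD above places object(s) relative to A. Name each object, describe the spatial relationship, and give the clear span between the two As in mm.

A is a stool. B is a beam. A beam spans the tops of two stools. The clear span between the two stools is 1450 mm.

Second stool starts at x = 1780; first ends at x = 330; clear span = 1780 − 330 = 1450 mm.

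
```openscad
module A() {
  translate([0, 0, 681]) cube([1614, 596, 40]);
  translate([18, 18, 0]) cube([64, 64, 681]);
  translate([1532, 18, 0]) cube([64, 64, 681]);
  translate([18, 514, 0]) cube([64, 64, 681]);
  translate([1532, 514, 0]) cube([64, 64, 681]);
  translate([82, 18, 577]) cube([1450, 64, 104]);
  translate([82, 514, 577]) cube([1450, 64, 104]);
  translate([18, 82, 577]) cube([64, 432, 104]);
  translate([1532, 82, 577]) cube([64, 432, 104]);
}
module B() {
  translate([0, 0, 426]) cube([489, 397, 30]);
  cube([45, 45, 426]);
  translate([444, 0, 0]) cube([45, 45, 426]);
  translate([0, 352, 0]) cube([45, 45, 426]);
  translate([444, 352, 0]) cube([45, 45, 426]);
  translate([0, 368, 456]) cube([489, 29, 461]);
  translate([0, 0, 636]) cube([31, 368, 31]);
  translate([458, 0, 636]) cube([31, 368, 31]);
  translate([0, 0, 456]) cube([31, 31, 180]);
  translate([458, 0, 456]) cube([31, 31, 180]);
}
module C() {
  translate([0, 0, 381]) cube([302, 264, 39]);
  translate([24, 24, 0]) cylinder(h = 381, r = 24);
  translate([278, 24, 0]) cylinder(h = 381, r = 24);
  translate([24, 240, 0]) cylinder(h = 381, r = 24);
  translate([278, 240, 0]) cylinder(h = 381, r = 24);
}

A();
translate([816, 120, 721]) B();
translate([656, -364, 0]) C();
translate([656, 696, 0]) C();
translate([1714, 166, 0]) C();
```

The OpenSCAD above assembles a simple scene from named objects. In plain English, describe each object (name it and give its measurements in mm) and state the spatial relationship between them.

A is a table: top 1614 mm (x) × 596 mm (y), 40 mm thick, upper face at z = 721 mm, on four 64×64 mm square legs, each inset 18 mm from the nearest pair of top edges, running from z = 0 to the bottom of the top. Four apron rails, 64 mm thick and 104 mm tall, run between adjacent legs with their top edges flush with the underside of the top and their outer faces flush with the legs' outer faces.

B is a chair: 489×397 mm seat, 30 mm thick, top at z = 456 mm, on four 45 mm square corner legs flush with the seat edges. A 29 mm thick backrest slab spans the full seat width, extending 461 mm above the seat top, its back face flush with the seat's +y edge. Two armrests of 31×31 mm section run along each side from the seat's front edge to the front of the backrest, top faces 211 mm above the seat top and outer faces flush with the seat's x-edges; a 31×31 mm post under the front of each armrest stands on the seat at the front corner.

C is a four-legged stool. The seat is a 302×264×39 mm slab whose top surface is at z = 420 mm; four round legs, each 48 mm in diameter, run from the floor (z = 0) to the underside of the seat, each leg's axis is inset half a diameter from the nearest pair of seat edges (so the leg's bounding box is flush with the corner).

The chair is on top of the table. Three stools sit around the table at the −y, +y, +x sides.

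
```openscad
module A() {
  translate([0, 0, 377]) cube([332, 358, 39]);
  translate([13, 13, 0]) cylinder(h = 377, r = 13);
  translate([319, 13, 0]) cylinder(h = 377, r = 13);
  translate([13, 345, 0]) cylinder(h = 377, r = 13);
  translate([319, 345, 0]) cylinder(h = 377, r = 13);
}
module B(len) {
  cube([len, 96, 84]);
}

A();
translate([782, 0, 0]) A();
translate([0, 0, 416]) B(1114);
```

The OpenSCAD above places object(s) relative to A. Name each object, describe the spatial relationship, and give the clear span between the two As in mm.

A is a stool. B is a beam. A beam spans the tops of two stools. The clear span between the two stools is 450 mm.

Second stool starts at x = 782; first ends at x = 332; clear span = 782 − 332 = 450 mm.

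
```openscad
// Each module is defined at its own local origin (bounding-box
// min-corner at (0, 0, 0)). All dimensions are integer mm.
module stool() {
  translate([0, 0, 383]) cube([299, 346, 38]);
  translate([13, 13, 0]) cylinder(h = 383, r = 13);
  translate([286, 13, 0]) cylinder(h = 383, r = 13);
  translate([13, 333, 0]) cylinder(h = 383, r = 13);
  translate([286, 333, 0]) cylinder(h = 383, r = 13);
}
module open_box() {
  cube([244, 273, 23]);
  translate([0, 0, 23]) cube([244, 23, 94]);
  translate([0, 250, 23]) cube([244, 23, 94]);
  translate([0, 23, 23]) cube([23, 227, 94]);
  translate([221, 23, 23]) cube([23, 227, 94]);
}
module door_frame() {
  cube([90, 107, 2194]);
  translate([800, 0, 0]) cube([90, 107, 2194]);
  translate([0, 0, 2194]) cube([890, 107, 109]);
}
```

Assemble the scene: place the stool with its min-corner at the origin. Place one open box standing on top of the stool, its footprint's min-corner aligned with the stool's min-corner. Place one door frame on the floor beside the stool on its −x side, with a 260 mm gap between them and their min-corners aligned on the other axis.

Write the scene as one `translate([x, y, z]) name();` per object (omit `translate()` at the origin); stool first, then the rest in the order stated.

stool();
translate([0, 0, 421]) open_box();
translate([-1150, 0, 0]) door_frame();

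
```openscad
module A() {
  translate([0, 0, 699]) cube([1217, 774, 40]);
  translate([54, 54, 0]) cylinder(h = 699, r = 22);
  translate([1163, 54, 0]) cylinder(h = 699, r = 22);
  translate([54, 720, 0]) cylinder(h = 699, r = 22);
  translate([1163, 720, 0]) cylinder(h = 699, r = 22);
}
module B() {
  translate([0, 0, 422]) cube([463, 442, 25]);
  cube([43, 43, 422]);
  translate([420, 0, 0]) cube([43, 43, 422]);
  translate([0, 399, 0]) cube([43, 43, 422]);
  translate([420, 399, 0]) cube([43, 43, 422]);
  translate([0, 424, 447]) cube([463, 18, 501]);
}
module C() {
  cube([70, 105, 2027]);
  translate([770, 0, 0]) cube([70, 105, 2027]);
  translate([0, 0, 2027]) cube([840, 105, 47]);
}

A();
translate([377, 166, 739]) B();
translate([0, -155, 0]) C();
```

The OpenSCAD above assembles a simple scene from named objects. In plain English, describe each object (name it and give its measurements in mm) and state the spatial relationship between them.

A is a table: top 1217 mm (x) × 774 mm (y), 40 mm thick, upper face at z = 739 mm, on four round legs of 44 mm diameter, each leg's bounding box inset 32 mm from the nearest pair of top edges, running from z = 0 to the bottom of the top.

B is a chair: 463×442 mm seat, 25 mm thick, top at z = 447 mm, on four 43 mm square corner legs flush with the seat edges. A 18 mm thick backrest slab spans the full seat width, extending 501 mm above the seat top, its back face flush with the seat's +y edge.

C is a door frame. The clear opening is 700 mm wide and 2027 mm high. Two 70 mm wide jambs, 105 mm deep, stand either side of the opening from the floor to the top of the opening. A 47 mm thick head sits across the top of both jambs, spanning the full outside width of the frame.

The chair is on top of the table, centred. The door frame is on the floor beside the table on its −y side.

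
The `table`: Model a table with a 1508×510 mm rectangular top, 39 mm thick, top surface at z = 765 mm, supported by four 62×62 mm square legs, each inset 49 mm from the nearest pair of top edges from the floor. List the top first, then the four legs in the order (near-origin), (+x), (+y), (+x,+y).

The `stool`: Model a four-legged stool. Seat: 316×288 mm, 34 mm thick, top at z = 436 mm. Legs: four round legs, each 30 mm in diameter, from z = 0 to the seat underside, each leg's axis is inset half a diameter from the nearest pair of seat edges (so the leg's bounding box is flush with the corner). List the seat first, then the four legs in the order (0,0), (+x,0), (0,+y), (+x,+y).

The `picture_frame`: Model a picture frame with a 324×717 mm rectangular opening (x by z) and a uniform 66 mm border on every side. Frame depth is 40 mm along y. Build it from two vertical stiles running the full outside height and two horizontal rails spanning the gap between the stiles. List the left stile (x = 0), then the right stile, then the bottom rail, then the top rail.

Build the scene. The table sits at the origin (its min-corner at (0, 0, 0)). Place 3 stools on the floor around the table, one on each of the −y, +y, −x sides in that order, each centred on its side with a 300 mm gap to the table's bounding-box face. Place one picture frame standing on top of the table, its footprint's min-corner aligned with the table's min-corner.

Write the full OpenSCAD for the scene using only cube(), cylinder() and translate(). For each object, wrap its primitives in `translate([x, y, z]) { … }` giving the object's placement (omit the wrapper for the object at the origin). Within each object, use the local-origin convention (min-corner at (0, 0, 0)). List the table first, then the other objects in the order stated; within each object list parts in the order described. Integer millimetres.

translate([0, 0, 726]) cube([1508, 510, 39]);
translate([49, 49, 0]) cube([62, 62, 726]);
translate([1397, 49, 0]) cube([62, 62, 726]);
translate([49, 399, 0]) cube([62, 62, 726]);
translate([1397, 399, 0]) cube([62, 62, 726]);
translate([596, -588, 0]) {
  translate([0, 0, 402]) cube([316, 288, 34]);
  translate([15, 15, 0]) cylinder(h = 402, r = 15);
  translate([301, 15, 0]) cylinder(h = 402, r = 15);
  translate([15, 273, 0]) cylinder(h = 402, r = 15);
  translate([301, 273, 0]) cylinder(h = 402, r = 15);
}
translate([596, 810, 0]) {
  translate([0, 0, 402]) cube([316, 288, 34]);
  translate([15, 15, 0]) cylinder(h = 402, r = 15);
  translate([301, 15, 0]) cylinder(h = 402, r = 15);
  translate([15, 273, 0]) cylinder(h = 402, r = 15);
  translate([301, 273, 0]) cylinder(h = 402, r = 15);
}
translate([-616, 111, 0]) {
  translate([0, 0, 402]) cube([316, 288, 34]);
  translate([15, 15, 0]) cylinder(h = 402, r = 15);
  translate([301, 15, 0]) cylinder(h = 402, r = 15);
  translate([15, 273, 0]) cylinder(h = 402, r = 15);
  translate([301, 273, 0]) cylinder(h = 402, r = 15);
}
translate([0, 0, 765]) {
  cube([66, 40, 849]);
  translate([390, 0, 0]) cube([66, 40, 849]);
  translate([66, 0, 0]) cube([324, 40, 66]);
  translate([66, 0, 783]) cube([324, 40, 66]);
}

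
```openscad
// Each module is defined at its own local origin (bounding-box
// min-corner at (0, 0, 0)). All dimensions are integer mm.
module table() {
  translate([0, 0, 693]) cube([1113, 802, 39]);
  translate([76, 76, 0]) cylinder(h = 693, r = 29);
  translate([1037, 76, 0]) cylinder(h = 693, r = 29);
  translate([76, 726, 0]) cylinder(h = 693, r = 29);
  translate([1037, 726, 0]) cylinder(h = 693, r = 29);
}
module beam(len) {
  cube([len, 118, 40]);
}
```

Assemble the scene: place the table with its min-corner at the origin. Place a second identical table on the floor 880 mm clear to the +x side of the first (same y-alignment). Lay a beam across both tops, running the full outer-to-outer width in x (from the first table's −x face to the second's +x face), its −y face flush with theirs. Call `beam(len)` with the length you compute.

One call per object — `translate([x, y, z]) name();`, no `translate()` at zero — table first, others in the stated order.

table();
translate([1993, 0, 0]) table();
translate([0, 0, 732]) beam(3106);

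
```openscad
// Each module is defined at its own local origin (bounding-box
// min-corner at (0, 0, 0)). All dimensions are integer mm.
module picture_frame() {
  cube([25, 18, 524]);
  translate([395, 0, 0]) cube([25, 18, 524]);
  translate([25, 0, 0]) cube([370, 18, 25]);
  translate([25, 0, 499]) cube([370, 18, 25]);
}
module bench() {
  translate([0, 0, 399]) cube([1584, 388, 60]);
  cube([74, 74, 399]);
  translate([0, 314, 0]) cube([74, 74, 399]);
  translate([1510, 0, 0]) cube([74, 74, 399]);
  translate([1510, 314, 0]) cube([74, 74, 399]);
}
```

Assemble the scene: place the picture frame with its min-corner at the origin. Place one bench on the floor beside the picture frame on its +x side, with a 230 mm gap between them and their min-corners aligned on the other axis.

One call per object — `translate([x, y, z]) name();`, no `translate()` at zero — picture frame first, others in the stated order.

picture_frame();
translate([650, 0, 0]) bench();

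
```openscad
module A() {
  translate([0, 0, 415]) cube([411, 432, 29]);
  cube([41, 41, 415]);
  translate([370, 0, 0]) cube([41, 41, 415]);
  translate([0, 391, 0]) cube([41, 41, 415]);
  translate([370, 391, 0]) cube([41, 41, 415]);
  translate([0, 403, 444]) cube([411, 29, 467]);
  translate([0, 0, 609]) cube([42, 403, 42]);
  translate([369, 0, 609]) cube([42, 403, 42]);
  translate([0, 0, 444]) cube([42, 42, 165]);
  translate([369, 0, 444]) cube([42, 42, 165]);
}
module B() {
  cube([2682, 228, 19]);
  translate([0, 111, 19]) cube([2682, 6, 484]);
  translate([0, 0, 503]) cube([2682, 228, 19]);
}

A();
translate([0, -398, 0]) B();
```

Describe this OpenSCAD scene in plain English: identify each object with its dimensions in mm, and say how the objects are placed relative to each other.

A is a chair: 411×432 mm seat, 29 mm thick, top at z = 444 mm, on four 41 mm square corner legs flush with the seat edges. A 29 mm thick backrest slab spans the full seat width, extending 467 mm above the seat top, its back face flush with the seat's +y edge. Two armrests of 42×42 mm section run along each side from the seat's front edge to the front of the backrest, top faces 207 mm above the seat top and outer faces flush with the seat's x-edges; a 42×42 mm post under the front of each armrest stands on the seat at the front corner.

B is an I-beam lying along x, 2682 mm long. Overall section height 522 mm. Two flanges 228 mm wide (y) and 19 mm thick, one on the floor and one at the top; a web 6 mm thick runs between them, centred on the flange width.

The I-beam is on the floor beside the chair on its −y side.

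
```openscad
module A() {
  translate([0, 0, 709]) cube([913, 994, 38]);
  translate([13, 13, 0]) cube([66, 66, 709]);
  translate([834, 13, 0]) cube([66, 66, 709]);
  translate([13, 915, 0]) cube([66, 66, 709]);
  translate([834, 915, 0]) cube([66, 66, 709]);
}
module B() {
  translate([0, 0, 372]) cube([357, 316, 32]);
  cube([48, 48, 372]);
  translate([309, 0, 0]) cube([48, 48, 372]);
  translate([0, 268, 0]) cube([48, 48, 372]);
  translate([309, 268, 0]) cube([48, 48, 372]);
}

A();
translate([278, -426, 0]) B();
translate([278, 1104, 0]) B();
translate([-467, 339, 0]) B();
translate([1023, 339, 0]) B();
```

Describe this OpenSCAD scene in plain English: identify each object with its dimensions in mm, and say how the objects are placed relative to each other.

A is a table: top 913 mm (x) × 994 mm (y), 38 mm thick, upper face at z = 747 mm, on four 66×66 mm square legs, each inset 13 mm from the nearest pair of top edges, running from z = 0 to the bottom of the top.

B is a four-legged stool. The seat is a 357×316×32 mm slab whose top surface is at z = 404 mm; four square legs, each 48×48 mm in cross-section, run from the floor (z = 0) to the underside of the seat, each flush with a corner of the seat.

Four stools sit around the table at the −y, +y, −x, +x sides.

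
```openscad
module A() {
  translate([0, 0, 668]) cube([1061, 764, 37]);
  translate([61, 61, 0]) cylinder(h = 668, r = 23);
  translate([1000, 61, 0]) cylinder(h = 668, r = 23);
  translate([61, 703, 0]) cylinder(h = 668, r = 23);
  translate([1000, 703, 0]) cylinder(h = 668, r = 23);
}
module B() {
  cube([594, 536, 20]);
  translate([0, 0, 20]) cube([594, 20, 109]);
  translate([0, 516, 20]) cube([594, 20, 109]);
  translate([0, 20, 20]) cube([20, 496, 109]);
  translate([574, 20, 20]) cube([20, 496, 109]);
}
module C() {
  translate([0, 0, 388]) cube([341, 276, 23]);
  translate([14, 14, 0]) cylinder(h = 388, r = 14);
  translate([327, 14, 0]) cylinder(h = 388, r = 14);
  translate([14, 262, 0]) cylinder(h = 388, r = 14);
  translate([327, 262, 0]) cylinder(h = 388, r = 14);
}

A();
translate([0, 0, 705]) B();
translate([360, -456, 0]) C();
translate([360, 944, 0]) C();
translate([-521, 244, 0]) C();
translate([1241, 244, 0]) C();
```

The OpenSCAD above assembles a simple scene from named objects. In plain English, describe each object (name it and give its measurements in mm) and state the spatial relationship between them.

A is a rectangular dining table. The top is 1061×764×37 mm with its upper surface at z = 705 mm. It stands on four round legs of 46 mm diameter, each leg's bounding box inset 38 mm from the nearest pair of top edges, running from the floor to the underside of the top.

B is an open-topped rectangular box: outside dimensions 594×536×129 mm, with a uniform wall and base thickness of 20 mm. The base is a full 594×536 slab on the floor; four walls sit on top of the base. The front and back walls (the −y and +y sides) span the full width; the two side walls fit between them.

C is a simple wooden stool: a rectangular seat 341 mm (x) by 276 mm (y), 23 mm thick, top face at z = 411 mm, on four round legs, each 28 mm in diameter. The legs rest on z = 0, each leg's axis is inset half a diameter from the nearest pair of seat edges (so the leg's bounding box is flush with the corner).

The open box is on top of the table. Four stools sit around the table at the −y, +y, −x, +x sides.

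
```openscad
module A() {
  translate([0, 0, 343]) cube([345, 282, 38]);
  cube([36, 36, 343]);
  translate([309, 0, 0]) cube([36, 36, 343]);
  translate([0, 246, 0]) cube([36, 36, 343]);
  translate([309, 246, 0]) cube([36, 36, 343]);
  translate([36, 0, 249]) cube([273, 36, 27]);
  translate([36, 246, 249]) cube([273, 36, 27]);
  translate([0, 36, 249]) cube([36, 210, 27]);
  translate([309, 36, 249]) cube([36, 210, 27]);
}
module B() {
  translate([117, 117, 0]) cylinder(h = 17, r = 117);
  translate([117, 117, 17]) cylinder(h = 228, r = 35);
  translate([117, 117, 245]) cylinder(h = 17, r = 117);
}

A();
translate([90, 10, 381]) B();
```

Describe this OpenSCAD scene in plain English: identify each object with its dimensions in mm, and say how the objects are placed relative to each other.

A is a four-legged stool. The seat is a 345×282×38 mm slab whose top surface is at z = 381 mm; four square legs, each 36×36 mm in cross-section, run from the floor (z = 0) to the underside of the seat, each flush with a corner of the seat. Four stretchers, 36 mm wide and 27 mm tall, connect adjacent legs with their undersides at z = 249 mm, each running between the inner faces of the legs it joins and aligned with the legs' outer faces on the other axis.

B is a spool: two coaxial disc flanges of radius 117 mm and thickness 17 mm, joined by a core cylinder of radius 35 mm and height 228 mm. The lower flange rests on z = 0 and the three cylinders share a vertical axis.

The spool is on top of the stool.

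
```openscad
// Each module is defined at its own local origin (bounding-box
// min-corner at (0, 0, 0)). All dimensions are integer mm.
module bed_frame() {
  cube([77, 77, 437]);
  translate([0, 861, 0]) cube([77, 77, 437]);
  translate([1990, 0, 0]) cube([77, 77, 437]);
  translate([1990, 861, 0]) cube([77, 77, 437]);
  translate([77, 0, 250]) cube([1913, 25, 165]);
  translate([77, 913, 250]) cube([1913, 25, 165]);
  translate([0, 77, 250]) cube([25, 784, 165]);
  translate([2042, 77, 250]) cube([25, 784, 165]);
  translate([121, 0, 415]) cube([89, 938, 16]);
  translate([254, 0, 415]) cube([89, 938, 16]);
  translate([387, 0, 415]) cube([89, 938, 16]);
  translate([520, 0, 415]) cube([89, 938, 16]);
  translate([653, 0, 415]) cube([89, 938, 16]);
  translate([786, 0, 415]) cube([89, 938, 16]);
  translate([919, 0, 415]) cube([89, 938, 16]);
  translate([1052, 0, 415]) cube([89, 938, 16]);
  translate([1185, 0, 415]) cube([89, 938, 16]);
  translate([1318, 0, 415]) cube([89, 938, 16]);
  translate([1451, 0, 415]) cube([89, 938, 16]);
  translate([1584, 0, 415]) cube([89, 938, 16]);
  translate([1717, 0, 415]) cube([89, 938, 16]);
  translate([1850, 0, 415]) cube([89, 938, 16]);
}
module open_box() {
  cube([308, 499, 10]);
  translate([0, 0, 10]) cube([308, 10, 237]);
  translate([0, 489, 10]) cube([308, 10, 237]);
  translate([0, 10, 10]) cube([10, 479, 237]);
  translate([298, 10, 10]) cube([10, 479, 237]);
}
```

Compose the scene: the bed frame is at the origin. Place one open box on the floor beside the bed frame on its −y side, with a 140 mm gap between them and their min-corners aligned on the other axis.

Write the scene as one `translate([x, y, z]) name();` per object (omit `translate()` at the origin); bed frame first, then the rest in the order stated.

bed_frame();
translate([0, -639, 0]) open_box();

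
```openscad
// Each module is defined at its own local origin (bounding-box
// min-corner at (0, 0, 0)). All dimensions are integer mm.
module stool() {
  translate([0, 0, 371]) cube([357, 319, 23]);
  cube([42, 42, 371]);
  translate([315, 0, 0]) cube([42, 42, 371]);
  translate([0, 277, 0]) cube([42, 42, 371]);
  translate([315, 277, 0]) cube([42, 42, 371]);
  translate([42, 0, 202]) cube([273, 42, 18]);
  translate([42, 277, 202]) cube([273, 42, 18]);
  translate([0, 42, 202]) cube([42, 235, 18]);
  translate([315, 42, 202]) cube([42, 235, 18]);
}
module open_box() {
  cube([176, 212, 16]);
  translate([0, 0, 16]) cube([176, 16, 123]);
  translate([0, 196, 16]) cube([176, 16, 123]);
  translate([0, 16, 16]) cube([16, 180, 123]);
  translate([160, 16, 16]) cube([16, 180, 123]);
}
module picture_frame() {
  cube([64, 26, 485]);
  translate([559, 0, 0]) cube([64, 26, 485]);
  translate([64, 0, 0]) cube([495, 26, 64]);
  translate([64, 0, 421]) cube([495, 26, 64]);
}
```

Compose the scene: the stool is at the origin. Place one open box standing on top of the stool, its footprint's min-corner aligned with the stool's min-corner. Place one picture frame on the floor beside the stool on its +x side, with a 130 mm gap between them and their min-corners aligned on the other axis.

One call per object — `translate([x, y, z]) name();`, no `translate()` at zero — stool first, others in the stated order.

stool();
translate([0, 0, 394]) open_box();
translate([487, 0, 0]) picture_frame();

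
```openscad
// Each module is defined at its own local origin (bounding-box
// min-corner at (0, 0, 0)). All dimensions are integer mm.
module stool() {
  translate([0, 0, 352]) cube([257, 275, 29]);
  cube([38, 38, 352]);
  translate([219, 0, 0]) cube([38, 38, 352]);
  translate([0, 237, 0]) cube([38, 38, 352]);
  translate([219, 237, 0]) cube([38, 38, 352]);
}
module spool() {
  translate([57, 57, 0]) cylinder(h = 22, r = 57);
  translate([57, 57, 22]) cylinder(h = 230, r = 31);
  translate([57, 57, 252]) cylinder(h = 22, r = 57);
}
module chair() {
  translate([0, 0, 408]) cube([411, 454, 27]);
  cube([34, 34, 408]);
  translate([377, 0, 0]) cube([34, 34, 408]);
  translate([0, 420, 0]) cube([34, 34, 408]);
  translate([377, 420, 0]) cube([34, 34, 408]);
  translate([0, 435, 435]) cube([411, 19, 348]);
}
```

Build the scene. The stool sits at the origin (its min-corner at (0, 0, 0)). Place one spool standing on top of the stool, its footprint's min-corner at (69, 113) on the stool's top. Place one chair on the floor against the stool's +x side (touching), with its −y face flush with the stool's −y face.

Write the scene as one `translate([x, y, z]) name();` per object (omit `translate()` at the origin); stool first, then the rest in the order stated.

stool();
translate([69, 113, 381]) spool();
translate([257, 0, 0]) chair();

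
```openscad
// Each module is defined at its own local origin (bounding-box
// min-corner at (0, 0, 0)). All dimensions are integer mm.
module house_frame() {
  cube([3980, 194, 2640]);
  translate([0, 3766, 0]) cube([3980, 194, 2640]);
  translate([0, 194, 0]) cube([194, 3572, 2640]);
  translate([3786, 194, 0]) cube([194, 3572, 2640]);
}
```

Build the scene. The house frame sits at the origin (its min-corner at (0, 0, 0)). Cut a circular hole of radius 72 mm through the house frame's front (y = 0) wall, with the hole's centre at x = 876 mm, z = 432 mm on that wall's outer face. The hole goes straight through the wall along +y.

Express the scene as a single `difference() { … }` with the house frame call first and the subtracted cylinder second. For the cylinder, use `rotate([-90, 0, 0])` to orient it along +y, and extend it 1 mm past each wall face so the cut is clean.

difference() {
  house_frame();
  translate([876, -1, 432]) rotate([-90, 0, 0]) cylinder(h = 196, r = 72);
}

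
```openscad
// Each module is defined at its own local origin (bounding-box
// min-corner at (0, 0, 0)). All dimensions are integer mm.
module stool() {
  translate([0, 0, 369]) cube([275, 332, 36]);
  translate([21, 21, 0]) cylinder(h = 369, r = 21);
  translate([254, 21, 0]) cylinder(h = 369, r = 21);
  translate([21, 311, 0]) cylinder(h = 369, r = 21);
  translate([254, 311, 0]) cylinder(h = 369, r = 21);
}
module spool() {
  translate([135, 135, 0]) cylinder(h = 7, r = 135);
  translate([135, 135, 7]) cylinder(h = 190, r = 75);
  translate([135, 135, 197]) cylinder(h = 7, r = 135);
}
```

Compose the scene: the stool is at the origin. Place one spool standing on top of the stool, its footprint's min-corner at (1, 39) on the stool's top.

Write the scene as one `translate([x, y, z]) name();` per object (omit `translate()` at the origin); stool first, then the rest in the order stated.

stool();
translate([1, 39, 405]) spool();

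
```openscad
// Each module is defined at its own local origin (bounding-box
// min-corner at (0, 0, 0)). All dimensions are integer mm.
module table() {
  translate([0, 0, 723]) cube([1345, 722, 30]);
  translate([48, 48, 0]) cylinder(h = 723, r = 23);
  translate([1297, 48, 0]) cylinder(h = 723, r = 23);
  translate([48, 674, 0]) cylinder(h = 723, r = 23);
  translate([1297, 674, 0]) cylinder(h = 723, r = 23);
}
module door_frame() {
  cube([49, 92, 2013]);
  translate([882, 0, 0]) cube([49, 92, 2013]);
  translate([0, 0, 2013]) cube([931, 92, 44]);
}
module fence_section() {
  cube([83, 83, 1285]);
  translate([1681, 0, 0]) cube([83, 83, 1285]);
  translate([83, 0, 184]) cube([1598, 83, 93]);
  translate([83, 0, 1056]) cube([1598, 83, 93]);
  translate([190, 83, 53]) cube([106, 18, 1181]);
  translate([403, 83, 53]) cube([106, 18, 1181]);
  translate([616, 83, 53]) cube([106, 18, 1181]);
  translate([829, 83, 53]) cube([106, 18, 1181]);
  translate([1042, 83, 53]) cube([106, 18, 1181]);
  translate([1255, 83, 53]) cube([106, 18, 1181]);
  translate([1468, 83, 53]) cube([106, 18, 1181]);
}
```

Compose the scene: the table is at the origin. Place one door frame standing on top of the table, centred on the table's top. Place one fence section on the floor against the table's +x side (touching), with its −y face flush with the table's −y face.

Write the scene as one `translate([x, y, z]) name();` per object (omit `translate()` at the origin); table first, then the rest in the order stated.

table();
translate([207, 315, 753]) door_frame();
translate([1345, 0, 0]) fence_section();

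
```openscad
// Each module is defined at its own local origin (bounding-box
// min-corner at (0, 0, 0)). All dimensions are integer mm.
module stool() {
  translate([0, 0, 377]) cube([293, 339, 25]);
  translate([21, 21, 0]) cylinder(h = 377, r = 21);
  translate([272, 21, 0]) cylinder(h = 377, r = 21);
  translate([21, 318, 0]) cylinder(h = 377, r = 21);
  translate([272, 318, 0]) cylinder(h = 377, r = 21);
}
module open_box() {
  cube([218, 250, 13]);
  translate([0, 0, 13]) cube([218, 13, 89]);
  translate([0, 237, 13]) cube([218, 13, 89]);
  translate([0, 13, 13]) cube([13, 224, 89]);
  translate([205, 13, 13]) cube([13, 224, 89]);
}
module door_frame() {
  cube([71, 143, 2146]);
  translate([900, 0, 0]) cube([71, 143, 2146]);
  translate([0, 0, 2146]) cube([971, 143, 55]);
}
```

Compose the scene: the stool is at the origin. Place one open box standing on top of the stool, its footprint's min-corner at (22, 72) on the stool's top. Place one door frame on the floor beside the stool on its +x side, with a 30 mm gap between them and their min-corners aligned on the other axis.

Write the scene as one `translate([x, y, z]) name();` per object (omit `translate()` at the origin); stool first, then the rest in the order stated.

stool();
translate([22, 72, 402]) open_box();
translate([323, 0, 0]) door_frame();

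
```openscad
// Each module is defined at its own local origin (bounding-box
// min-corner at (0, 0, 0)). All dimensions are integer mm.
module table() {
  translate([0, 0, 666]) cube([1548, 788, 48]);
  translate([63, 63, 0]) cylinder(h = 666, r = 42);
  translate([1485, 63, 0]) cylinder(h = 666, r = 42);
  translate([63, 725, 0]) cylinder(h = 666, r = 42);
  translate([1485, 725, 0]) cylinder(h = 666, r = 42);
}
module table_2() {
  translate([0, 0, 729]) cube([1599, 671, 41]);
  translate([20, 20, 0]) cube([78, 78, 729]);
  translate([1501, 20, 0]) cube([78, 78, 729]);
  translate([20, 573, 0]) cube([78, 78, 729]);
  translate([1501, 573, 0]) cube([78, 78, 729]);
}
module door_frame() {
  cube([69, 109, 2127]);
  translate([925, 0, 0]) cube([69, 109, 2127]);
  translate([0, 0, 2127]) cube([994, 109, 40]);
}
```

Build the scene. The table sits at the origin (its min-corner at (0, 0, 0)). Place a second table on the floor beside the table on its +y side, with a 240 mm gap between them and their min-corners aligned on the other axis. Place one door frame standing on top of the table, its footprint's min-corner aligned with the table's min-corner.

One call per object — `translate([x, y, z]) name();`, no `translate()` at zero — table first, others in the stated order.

table();
translate([0, 1028, 0]) table_2();
translate([0, 0, 714]) door_frame();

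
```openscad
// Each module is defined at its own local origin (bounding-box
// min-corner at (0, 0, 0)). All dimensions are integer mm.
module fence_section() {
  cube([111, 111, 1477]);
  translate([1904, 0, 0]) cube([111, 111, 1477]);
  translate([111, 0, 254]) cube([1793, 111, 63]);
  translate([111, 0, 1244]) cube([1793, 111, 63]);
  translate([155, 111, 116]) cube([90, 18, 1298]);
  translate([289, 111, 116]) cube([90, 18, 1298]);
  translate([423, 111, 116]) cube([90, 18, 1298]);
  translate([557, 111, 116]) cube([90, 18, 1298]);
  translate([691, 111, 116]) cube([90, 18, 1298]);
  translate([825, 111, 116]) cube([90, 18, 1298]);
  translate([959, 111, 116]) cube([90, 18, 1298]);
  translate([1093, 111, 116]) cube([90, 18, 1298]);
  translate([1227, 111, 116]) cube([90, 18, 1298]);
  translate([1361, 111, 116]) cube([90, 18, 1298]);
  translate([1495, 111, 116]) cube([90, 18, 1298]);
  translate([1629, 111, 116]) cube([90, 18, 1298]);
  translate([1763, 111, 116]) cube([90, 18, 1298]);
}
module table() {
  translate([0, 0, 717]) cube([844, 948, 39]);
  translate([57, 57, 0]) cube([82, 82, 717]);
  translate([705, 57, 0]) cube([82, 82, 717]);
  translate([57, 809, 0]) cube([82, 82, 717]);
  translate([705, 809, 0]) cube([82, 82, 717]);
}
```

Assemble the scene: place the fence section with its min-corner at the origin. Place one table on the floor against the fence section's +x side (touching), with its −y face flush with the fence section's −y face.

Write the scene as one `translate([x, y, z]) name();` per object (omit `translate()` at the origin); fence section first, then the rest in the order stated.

fence_section();
translate([2015, 0, 0]) table();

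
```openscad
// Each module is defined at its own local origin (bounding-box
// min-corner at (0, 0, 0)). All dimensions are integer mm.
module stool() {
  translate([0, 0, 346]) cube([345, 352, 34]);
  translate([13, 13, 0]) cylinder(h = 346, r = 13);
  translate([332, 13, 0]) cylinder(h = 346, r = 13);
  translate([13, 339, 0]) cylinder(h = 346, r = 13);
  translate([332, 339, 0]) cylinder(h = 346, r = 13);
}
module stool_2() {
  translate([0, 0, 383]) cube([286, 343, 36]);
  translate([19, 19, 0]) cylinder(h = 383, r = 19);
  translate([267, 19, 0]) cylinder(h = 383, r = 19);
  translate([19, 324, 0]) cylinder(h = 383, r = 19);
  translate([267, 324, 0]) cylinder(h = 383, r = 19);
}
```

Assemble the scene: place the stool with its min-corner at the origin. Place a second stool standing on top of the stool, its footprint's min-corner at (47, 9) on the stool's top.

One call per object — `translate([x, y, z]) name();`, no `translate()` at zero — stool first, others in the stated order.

stool();
translate([47, 9, 380]) stool_2();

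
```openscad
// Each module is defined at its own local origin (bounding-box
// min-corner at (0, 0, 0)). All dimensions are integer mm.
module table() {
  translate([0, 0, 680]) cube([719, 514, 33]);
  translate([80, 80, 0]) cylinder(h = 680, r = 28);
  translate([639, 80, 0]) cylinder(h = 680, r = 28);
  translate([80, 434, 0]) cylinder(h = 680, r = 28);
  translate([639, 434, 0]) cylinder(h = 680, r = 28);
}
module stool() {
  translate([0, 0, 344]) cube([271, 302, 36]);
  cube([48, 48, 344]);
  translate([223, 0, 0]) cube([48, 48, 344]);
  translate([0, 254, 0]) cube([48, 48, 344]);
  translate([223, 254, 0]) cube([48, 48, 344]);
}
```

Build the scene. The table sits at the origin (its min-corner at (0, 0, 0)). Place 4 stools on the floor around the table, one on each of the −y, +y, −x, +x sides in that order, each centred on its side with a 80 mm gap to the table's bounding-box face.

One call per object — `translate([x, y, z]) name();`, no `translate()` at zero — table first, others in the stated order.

table();
translate([224, -382, 0]) stool();
translate([224, 594, 0]) stool();
translate([-351, 106, 0]) stool();
translate([799, 106, 0]) stool();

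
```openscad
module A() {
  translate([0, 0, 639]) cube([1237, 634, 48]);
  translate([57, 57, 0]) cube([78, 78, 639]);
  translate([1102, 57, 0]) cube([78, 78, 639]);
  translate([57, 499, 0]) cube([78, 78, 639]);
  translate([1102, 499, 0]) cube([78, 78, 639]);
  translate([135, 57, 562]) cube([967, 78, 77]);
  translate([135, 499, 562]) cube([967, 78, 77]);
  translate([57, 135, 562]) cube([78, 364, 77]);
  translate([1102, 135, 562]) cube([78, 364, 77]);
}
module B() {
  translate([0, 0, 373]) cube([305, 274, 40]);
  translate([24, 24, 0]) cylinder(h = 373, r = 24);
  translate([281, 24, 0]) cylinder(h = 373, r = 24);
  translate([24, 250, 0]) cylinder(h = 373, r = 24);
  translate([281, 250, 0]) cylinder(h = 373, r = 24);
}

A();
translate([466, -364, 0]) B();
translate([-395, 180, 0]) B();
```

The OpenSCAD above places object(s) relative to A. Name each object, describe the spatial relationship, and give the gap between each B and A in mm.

Each stool's nearest face is 90 mm from the table's bounding box.

A is a table. B is a stool. Two stools sit around the table at the −y, −x sides. The gap between each stool and the table is 90 mm.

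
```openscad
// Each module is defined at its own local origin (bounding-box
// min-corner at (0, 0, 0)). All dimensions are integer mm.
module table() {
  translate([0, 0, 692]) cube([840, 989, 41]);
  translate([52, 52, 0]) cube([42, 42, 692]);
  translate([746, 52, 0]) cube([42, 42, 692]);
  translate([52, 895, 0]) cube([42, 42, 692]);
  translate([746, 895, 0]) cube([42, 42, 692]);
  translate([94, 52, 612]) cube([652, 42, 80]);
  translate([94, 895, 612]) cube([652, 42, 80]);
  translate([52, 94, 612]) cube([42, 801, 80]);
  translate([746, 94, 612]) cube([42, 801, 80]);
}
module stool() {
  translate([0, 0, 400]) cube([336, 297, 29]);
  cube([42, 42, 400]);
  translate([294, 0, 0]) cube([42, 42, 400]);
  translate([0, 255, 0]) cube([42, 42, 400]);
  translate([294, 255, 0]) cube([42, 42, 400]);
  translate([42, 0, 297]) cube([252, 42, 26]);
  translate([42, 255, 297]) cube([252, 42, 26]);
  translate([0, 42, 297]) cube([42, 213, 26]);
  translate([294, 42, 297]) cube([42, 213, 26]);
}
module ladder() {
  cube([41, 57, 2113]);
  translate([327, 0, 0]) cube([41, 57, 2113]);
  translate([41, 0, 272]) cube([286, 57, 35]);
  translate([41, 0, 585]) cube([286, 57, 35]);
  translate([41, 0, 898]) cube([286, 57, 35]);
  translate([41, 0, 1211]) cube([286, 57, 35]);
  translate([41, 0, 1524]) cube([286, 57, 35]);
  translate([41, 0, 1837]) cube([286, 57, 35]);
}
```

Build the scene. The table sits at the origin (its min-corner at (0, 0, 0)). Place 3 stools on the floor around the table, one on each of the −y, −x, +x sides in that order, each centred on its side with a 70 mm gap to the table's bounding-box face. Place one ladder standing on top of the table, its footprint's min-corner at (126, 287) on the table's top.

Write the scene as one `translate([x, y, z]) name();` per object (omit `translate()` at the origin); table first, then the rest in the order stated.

table();
translate([252, -367, 0]) stool();
translate([-406, 346, 0]) stool();
translate([910, 346, 0]) stool();
translate([126, 287, 733]) ladder();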